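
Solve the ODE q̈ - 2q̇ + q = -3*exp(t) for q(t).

q = C1*exp(t) - 3*t**2*exp(t)/2 + C2*t*exp(t)

Characteristic equation r² - 2r + 1 = 0 has discriminant (-2)² - 4·(1) = 0, so r = 1 is a repeated root.
Hence q_h = (C1 + C2*t)*exp(t).
Since exp(t) solves the homogeneous equation (r = 1 is a root of multiplicity 2), multiply the trial by t^2. Try q_p = A*t^2*exp(t). Substituting into the equation and dividing by exp(t) gives A = -3/2, so q_p = -3*t^2*exp(t)/2.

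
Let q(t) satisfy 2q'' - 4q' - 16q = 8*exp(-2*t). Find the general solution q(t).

q = C1*exp(-2*t) + C2*exp(4*t) - 2*t*exp(-2*t)/3

Divide through by 2: q'' - 2q' - 8q = 4*exp(-2*t).
Characteristic equation r² - 2r - 8 = 0 factors as (r + 2)(r - 4) = 0, so r = -2, 4.
Hence q_h = C1*exp(-2*t) + C2*exp(4*t).
Since exp(-2*t) solves the homogeneous equation (r = -2 is a root of multiplicity 1), multiply the trial by t. Try q_p = A*t*exp(-2*t). Substituting into the equation and dividing by exp(-2*t) gives A = -2/3, so q_p = -2*t*exp(-2*t)/3.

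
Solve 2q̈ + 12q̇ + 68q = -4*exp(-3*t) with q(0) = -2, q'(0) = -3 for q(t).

Divide through by 2: q'' + 6q' + 34q = -2*exp(-3*t).
Characteristic equation r² + 6r + 34 = 0 has discriminant (6)² - 4·(34) = -100 < 0, so r = -3 ± 5i.
Hence q_h = C1*cos(5*t)*exp(-3*t) + C2*exp(-3*t)*sin(5*t).
Try q_p = A*exp(-3*t). Substituting into the equation and dividing by exp(-3*t) gives A = -2/25, so q_p = -2*exp(-3*t)/25.
General solution: q = -2*exp(-3*t)/25 + C1*cos(5*t)*exp(-3*t) + C2*exp(-3*t)*sin(5*t).
Apply the initial conditions: q(0) = -2/25 + C1 = -2 and q'(0) = 6/25 - 3*C1 + 5*C2 = -3. Solving gives C1 = -48/25, C2 = -9/5.

q = -2*exp(-3*t)/25 - 48*cos(5*t)*exp(-3*t)/25 - 9*exp(-3*t)*sin(5*t)/5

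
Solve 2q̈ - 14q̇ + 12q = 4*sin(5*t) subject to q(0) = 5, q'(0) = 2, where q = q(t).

Divide through by 2: q'' - 7q' + 6q = 2*sin(5*t).
Characteristic equation r² - 7r + 6 = 0 factors as (r - 6)(r - 1) = 0, so r = 6, 1.
Hence q_h = C1*exp(6*t) + C2*exp(t).
Try q_p = A*cos(5*t) + B*sin(5*t). Substituting and equating the coefficients of cos(5t) and sin(5t) gives A = 35/793, B = -19/793, so q_p = -19*sin(5*t)/793 + 35*cos(5*t)/793.
General solution: q = -19*sin(5*t)/793 + 35*cos(5*t)/793 + C1*exp(6*t) + C2*exp(t).
Apply the initial conditions: q(0) = 35/793 + C1 + C2 = 5 and q'(0) = -95/793 + C2 + 6*C1 = 2. Solving gives C1 = -173/305, C2 = 359/65.

q = -173*exp(6*t)/305 - 19*sin(5*t)/793 + 35*cos(5*t)/793 + 359*exp(t)/65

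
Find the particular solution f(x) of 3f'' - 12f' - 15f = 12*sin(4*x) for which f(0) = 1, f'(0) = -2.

f = -84*sin(4*x)/697 - 25*exp(5*x)/246 + 64*cos(4*x)/697 + 103*exp(-x)/102

Divide through by 3: f'' - 4f' - 5f = 4*sin(4*x).
Characteristic equation r² - 4r - 5 = 0 factors as (r - 5)(r + 1) = 0, so r = 5, -1.
Hence f_h = C1*exp(5*x) + C2*exp(-x).
Try f_p = A*cos(4*x) + B*sin(4*x). Substituting and equating the coefficients of cos(4x) and sin(4x) gives A = 64/697, B = -84/697, so f_p = -84*sin(4*x)/697 + 64*cos(4*x)/697.
General solution: f = -84*sin(4*x)/697 + 64*cos(4*x)/697 + C1*exp(5*x) + C2*exp(-x).
Apply the initial conditions: f(0) = 64/697 + C1 + C2 = 1 and f'(0) = -336/697 - C2 + 5*C1 = -2. Solving gives C1 = -25/246, C2 = 103/102.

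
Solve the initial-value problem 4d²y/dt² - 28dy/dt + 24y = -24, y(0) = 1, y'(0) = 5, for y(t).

y = -1 + 3*exp(6*t)/5 + 7*exp(t)/5

Divide through by 4: y'' - 7y' + 6y = -6.
Characteristic equation r² - 7r + 6 = 0 factors as (r - 1)(r - 6) = 0, so r = 1, 6.
Hence y_h = C1*exp(t) + C2*exp(6*t).
For the particular solution try y_p = A0. Substituting and matching coefficients of each power of t gives A0 = -1, so y_p = -1.
General solution: y = -1 + C1*exp(t) + C2*exp(6*t).
Apply the initial conditions: y(0) = -1 + C1 + C2 = 1 and y'(0) = C1 + 6*C2 = 5. Solving gives C1 = 7/5, C2 = 3/5.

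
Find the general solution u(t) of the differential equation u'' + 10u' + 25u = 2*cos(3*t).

u = 8*cos(3*t)/289 + 15*sin(3*t)/289 + C1*exp(-5*t) + C2*t*exp(-5*t)

Characteristic equation r² + 10r + 25 = 0 has discriminant (10)² - 4·(25) = 0, so r = -5 is a repeated root.
Hence u_h = (C1 + C2*t)*exp(-5*t).
Try u_p = A*cos(3*t) + B*sin(3*t). Substituting and equating the coefficients of cos(3t) and sin(3t) gives A = 8/289, B = 15/289, so u_p = 8*cos(3*t)/289 + 15*sin(3*t)/289.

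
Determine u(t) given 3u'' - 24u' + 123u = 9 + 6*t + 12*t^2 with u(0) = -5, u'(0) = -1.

Divide through by 3: u'' - 8u' + 41u = 3 + 2*t + 4*t^2.
Characteristic equation r² - 8r + 41 = 0 has discriminant (-8)² - 4·(41) = -100 < 0, so r = 4 ± 5i.
Hence u_h = C1*cos(5*t)*exp(4*t) + C2*exp(4*t)*sin(5*t).
For the particular solution try u_p = A0 + A1*t + A2*t^2. Substituting and matching coefficients of each power of t gives A0 = 5883/68921, A1 = 146/1681, A2 = 4/41, so u_p = 5883/68921 + 4*t^2/41 + 146*t/1681.
General solution: u = 5883/68921 + 4*t^2/41 + 146*t/1681 + C1*cos(5*t)*exp(4*t) + C2*exp(4*t)*sin(5*t).
Apply the initial conditions: u(0) = 5883/68921 + C1 = -5 and u'(0) = 146/1681 + 4*C1 + 5*C2 = -1. Solving gives C1 = -350488/68921, C2 = 265409/68921.

u = 5883/68921 + 4*t**2/41 + 146*t/1681 - 350488*cos(5*t)*exp(4*t)/68921 + 265409*exp(4*t)*sin(5*t)/68921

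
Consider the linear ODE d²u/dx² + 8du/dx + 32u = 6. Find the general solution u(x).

Characteristic equation r² + 8r + 32 = 0 has discriminant (8)² - 4·(32) = -64 < 0, so r = -4 ± 4i.
Hence u_h = C1*cos(4*x)*exp(-4*x) + C2*exp(-4*x)*sin(4*x).
For the particular solution try u_p = A0. Substituting and matching coefficients of each power of x gives A0 = 3/16, so u_p = 3/16.

u = 3/16 + C1*cos(4*x)*exp(-4*x) + C2*exp(-4*x)*sin(4*x)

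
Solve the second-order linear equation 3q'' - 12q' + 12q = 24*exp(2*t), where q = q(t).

q = C1*exp(2*t) + 4*t**2*exp(2*t) + C2*t*exp(2*t)

Divide through by 3: q'' - 4q' + 4q = 8*exp(2*t).
Characteristic equation r² - 4r + 4 = 0 has discriminant (-4)² - 4·(4) = 0, so r = 2 is a repeated root.
Hence q_h = (C1 + C2*t)*exp(2*t).
Since exp(2*t) solves the homogeneous equation (r = 2 is a root of multiplicity 2), multiply the trial by t^2. Try q_p = A*t^2*exp(2*t). Substituting into the equation and dividing by exp(2*t) gives A = 4, so q_p = 4*t^2*exp(2*t).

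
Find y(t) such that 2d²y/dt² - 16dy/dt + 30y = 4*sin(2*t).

y = 22*sin(2*t)/377 + 32*cos(2*t)/377 + C1*exp(3*t) + C2*exp(5*t)

Divide through by 2: y'' - 8y' + 15y = 2*sin(2*t).
Characteristic equation r² - 8r + 15 = 0 factors as (r - 3)(r - 5) = 0, so r = 3, 5.
Hence y_h = C1*exp(3*t) + C2*exp(5*t).
Try y_p = A*cos(2*t) + B*sin(2*t). Substituting and equating the coefficients of cos(2t) and sin(2t) gives A = 32/377, B = 22/377, so y_p = 22*sin(2*t)/377 + 32*cos(2*t)/377.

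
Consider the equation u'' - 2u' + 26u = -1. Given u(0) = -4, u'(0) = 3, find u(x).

u = -1/26 - 103*cos(5*x)*exp(x)/26 + 181*exp(x)*sin(5*x)/130

Characteristic equation r² - 2r + 26 = 0 has discriminant (-2)² - 4·(26) = -100 < 0, so r = 1 ± 5i.
Hence u_h = C1*cos(5*x)*exp(x) + C2*exp(x)*sin(5*x).
For the particular solution try u_p = A0. Substituting and matching coefficients of each power of x gives A0 = -1/26, so u_p = -1/26.
General solution: u = -1/26 + C1*cos(5*x)*exp(x) + C2*exp(x)*sin(5*x).
Apply the initial conditions: u(0) = -1/26 + C1 = -4 and u'(0) = C1 + 5*C2 = 3. Solving gives C1 = -103/26, C2 = 181/130.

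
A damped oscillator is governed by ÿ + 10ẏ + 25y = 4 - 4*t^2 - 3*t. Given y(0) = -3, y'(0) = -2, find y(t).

Characteristic equation r² + 10r + 25 = 0 has discriminant (10)² - 4·(25) = 0, so r = -5 is a repeated root.
Hence y_h = (C1 + C2*t)*exp(-5*t).
For the particular solution try y_p = A0 + A1*t + A2*t^2. Substituting and matching coefficients of each power of t gives A0 = 106/625, A1 = 1/125, A2 = -4/25, so y_p = 106/625 - 4*t^2/25 + t/125.
General solution: y = 106/625 - 4*t^2/25 + t/125 + C1*exp(-5*t) + C2*t*exp(-5*t).
Apply the initial conditions: y(0) = 106/625 + C1 = -3 and y'(0) = 1/125 + C2 - 5*C1 = -2. Solving gives C1 = -1981/625, C2 = -2232/125.

y = 106/625 - 1981*exp(-5*t)/625 - 4*t**2/25 + t/125 - 2232*t*exp(-5*t)/125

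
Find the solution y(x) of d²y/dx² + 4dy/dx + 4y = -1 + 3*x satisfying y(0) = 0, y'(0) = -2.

y = -1 + 3*x/4 - 3*x*exp(-2*x)/4 + exp(-2*x)

Characteristic equation r² + 4r + 4 = 0 has discriminant (4)² - 4·(4) = 0, so r = -2 is a repeated root.
Hence y_h = (C1 + C2*x)*exp(-2*x).
For the particular solution try y_p = A0 + A1*x. Substituting and matching coefficients of each power of x gives A0 = -1, A1 = 3/4, so y_p = -1 + 3*x/4.
General solution: y = -1 + 3*x/4 + C1*exp(-2*x) + C2*x*exp(-2*x).
Apply the initial conditions: y(0) = -1 + C1 = 0 and y'(0) = 3/4 + C2 - 2*C1 = -2. Solving gives C1 = 1, C2 = -3/4.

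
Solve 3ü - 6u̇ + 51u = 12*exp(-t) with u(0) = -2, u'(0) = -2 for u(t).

u = exp(-t)/5 - 11*cos(4*t)*exp(t)/5 + exp(t)*sin(4*t)/10

Divide through by 3: u'' - 2u' + 17u = 4*exp(-t).
Characteristic equation r² - 2r + 17 = 0 has discriminant (-2)² - 4·(17) = -64 < 0, so r = 1 ± 4i.
Hence u_h = C1*cos(4*t)*exp(t) + C2*exp(t)*sin(4*t).
Try u_p = A*exp(-t). Substituting into the equation and dividing by exp(-t) gives A = 1/5, so u_p = exp(-t)/5.
General solution: u = exp(-t)/5 + C1*cos(4*t)*exp(t) + C2*exp(t)*sin(4*t).
Apply the initial conditions: u(0) = 1/5 + C1 = -2 and u'(0) = -1/5 + C1 + 4*C2 = -2. Solving gives C1 = -11/5, C2 = 1/10.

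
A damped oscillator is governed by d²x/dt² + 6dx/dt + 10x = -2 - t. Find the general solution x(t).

Characteristic equation r² + 6r + 10 = 0 has discriminant (6)² - 4·(10) = -4 < 0, so r = -3 ± i.
Hence x_h = C1*cos(t)*exp(-3*t) + C2*exp(-3*t)*sin(t).
For the particular solution try x_p = A0 + A1*t. Substituting and matching coefficients of each power of t gives A0 = -7/50, A1 = -1/10, so x_p = -7/50 - t/10.

x = -7/50 - t/10 + C1*cos(t)*exp(-3*t) + C2*exp(-3*t)*sin(t)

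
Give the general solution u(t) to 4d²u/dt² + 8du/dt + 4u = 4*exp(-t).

u = C1*exp(-t) + t**2*exp(-t)/2 + C2*t*exp(-t)

Divide through by 4: u'' + 2u' + u = exp(-t).
Characteristic equation r² + 2r + 1 = 0 has discriminant (2)² - 4·(1) = 0, so r = -1 is a repeated root.
Hence u_h = (C1 + C2*t)*exp(-t).
Since exp(-t) solves the homogeneous equation (r = -1 is a root of multiplicity 2), multiply the trial by t^2. Try u_p = A*t^2*exp(-t). Substituting into the equation and dividing by exp(-t) gives A = 1/2, so u_p = t^2*exp(-t)/2.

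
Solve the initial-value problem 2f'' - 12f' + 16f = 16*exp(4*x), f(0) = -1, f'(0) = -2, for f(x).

f = -2*exp(4*x) + 4*x*exp(4*x) + exp(2*x)

Divide through by 2: f'' - 6f' + 8f = 8*exp(4*x).
Characteristic equation r² - 6r + 8 = 0 factors as (r - 2)(r - 4) = 0, so r = 2, 4.
Hence f_h = C1*exp(2*x) + C2*exp(4*x).
Since exp(4*x) solves the homogeneous equation (r = 4 is a root of multiplicity 1), multiply the trial by x. Try f_p = A*x*exp(4*x). Substituting into the equation and dividing by exp(4*x) gives A = 4, so f_p = 4*x*exp(4*x).
General solution: f = C1*exp(2*x) + C2*exp(4*x) + 4*x*exp(4*x).
Apply the initial conditions: f(0) = C1 + C2 = -1 and f'(0) = 4 + 2*C1 + 4*C2 = -2. Solving gives C1 = 1, C2 = -2.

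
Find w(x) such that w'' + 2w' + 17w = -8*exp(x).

Characteristic equation r² + 2r + 17 = 0 has discriminant (2)² - 4·(17) = -64 < 0, so r = -1 ± 4i.
Hence w_h = C1*cos(4*x)*exp(-x) + C2*exp(-x)*sin(4*x).
Try w_p = A*exp(x). Substituting into the equation and dividing by exp(x) gives A = -2/5, so w_p = -2*exp(x)/5.

w = -2*exp(x)/5 + C1*cos(4*x)*exp(-x) + C2*exp(-x)*sin(4*x)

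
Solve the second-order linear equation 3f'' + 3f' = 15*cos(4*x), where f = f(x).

Divide through by 3: f'' + f' = 5*cos(4*x).
Characteristic equation r² + r = 0 factors as (r + 1)r = 0, so r = -1, 0.
Hence f_h = C1*exp(-x) + C2.
Try f_p = A*cos(4*x) + B*sin(4*x). Substituting and equating the coefficients of cos(4x) and sin(4x) gives A = -5/17, B = 5/68, so f_p = -5*cos(4*x)/17 + 5*sin(4*x)/68.

f = C2 - 5*cos(4*x)/17 + 5*sin(4*x)/68 + C1*exp(-x)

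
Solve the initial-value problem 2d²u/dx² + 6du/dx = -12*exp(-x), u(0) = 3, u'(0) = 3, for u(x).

Divide through by 2: u'' + 3u' = -6*exp(-x).
Characteristic equation r² + 3r = 0 factors as (r + 3)r = 0, so r = -3, 0.
Hence u_h = C1*exp(-3*x) + C2.
Try u_p = A*exp(-x). Substituting into the equation and dividing by exp(-x) gives A = 3, so u_p = 3*exp(-x).
General solution: u = C2 + 3*exp(-x) + C1*exp(-3*x).
Apply the initial conditions: u(0) = 3 + C1 + C2 = 3 and u'(0) = -3 - 3*C1 = 3. Solving gives C1 = -2, C2 = 2.

u = 2 - 2*exp(-3*x) + 3*exp(-x)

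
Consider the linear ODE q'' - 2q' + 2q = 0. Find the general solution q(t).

Characteristic equation r² - 2r + 2 = 0 has discriminant (-2)² - 4·(2) = -4 < 0, so r = 1 ± i.
Hence q_h = C1*cos(t)*exp(t) + C2*exp(t)*sin(t).

q = C1*cos(t)*exp(t) + C2*exp(t)*sin(t)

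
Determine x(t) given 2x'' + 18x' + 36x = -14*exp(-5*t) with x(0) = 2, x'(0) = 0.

x = -13*exp(-6*t)/3 + 7*exp(-5*t)/2 + 17*exp(-3*t)/6

Divide through by 2: x'' + 9x' + 18x = -7*exp(-5*t).
Characteristic equation r² + 9r + 18 = 0 factors as (r + 6)(r + 3) = 0, so r = -6, -3.
Hence x_h = C1*exp(-6*t) + C2*exp(-3*t).
Try x_p = A*exp(-5*t). Substituting into the equation and dividing by exp(-5*t) gives A = 7/2, so x_p = 7*exp(-5*t)/2.
General solution: x = 7*exp(-5*t)/2 + C1*exp(-6*t) + C2*exp(-3*t).
Apply the initial conditions: x(0) = 7/2 + C1 + C2 = 2 and x'(0) = -35/2 - 6*C1 - 3*C2 = 0. Solving gives C1 = -13/3, C2 = 17/6.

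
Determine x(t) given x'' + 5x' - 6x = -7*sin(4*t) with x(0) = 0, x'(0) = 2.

Characteristic equation r² + 5r - 6 = 0 factors as (r + 6)(r - 1) = 0, so r = -6, 1.
Hence x_h = C1*exp(-6*t) + C2*exp(t).
Try x_p = A*cos(4*t) + B*sin(4*t). Substituting and equating the coefficients of cos(4t) and sin(4t) gives A = 35/221, B = 77/442, so x_p = 35*cos(4*t)/221 + 77*sin(4*t)/442.
General solution: x = 35*cos(4*t)/221 + 77*sin(4*t)/442 + C1*exp(-6*t) + C2*exp(t).
Apply the initial conditions: x(0) = 35/221 + C1 + C2 = 0 and x'(0) = 154/221 + C2 - 6*C1 = 2. Solving gives C1 = -19/91, C2 = 6/119.

x = -19*exp(-6*t)/91 + 6*exp(t)/119 + 35*cos(4*t)/221 + 77*sin(4*t)/442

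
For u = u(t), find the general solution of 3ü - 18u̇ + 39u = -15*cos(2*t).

u = -cos(2*t)/5 + 4*sin(2*t)/15 + C1*cos(2*t)*exp(3*t) + C2*exp(3*t)*sin(2*t)

Divide through by 3: u'' - 6u' + 13u = -5*cos(2*t).
Characteristic equation r² - 6r + 13 = 0 has discriminant (-6)² - 4·(13) = -16 < 0, so r = 3 ± 2i.
Hence u_h = C1*cos(2*t)*exp(3*t) + C2*exp(3*t)*sin(2*t).
Try u_p = A*cos(2*t) + B*sin(2*t). Substituting and equating the coefficients of cos(2t) and sin(2t) gives A = -1/5, B = 4/15, so u_p = -cos(2*t)/5 + 4*sin(2*t)/15.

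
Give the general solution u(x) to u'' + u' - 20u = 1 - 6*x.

u = -7/200 + 3*x/10 + C1*exp(4*x) + C2*exp(-5*x)

Characteristic equation r² + r - 20 = 0 factors as (r - 4)(r + 5) = 0, so r = 4, -5.
Hence u_h = C1*exp(4*x) + C2*exp(-5*x).
For the particular solution try u_p = A0 + A1*x. Substituting and matching coefficients of each power of x gives A0 = -7/200, A1 = 3/10, so u_p = -7/200 + 3*x/10.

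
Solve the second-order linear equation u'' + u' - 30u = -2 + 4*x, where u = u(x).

u = 14/225 - 2*x/15 + C1*exp(-6*x) + C2*exp(5*x)

Characteristic equation r² + r - 30 = 0 factors as (r + 6)(r - 5) = 0, so r = -6, 5.
Hence u_h = C1*exp(-6*x) + C2*exp(5*x).
For the particular solution try u_p = A0 + A1*x. Substituting and matching coefficients of each power of x gives A0 = 14/225, A1 = -2/15, so u_p = 14/225 - 2*x/15.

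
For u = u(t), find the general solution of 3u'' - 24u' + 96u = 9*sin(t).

Divide through by 3: u'' - 8u' + 32u = 3*sin(t).
Characteristic equation r² - 8r + 32 = 0 has discriminant (-8)² - 4·(32) = -64 < 0, so r = 4 ± 4i.
Hence u_h = C1*cos(4*t)*exp(4*t) + C2*exp(4*t)*sin(4*t).
Try u_p = A*cos(t) + B*sin(t). Substituting and equating the coefficients of cos(t) and sin(t) gives A = 24/1025, B = 93/1025, so u_p = 24*cos(t)/1025 + 93*sin(t)/1025.

u = 24*cos(t)/1025 + 93*sin(t)/1025 + C1*cos(4*t)*exp(4*t) + C2*exp(4*t)*sin(4*t)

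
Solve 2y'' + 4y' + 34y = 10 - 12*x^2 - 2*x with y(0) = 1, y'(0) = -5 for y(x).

y = 1635/4913 - 6*x**2/17 + 7*x/289 - 10703*exp(-x)*sin(4*x)/9826 + 3278*cos(4*x)*exp(-x)/4913

Divide through by 2: y'' + 2y' + 17y = 5 - x - 6*x^2.
Characteristic equation r² + 2r + 17 = 0 has discriminant (2)² - 4·(17) = -64 < 0, so r = -1 ± 4i.
Hence y_h = C1*cos(4*x)*exp(-x) + C2*exp(-x)*sin(4*x).
For the particular solution try y_p = A0 + A1*x + A2*x^2. Substituting and matching coefficients of each power of x gives A0 = 1635/4913, A1 = 7/289, A2 = -6/17, so y_p = 1635/4913 - 6*x^2/17 + 7*x/289.
General solution: y = 1635/4913 - 6*x^2/17 + 7*x/289 + C1*cos(4*x)*exp(-x) + C2*exp(-x)*sin(4*x).
Apply the initial conditions: y(0) = 1635/4913 + C1 = 1 and y'(0) = 7/289 - C1 + 4*C2 = -5. Solving gives C1 = 3278/4913, C2 = -10703/9826.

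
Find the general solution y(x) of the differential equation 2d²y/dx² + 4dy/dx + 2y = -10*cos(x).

y = -5*sin(x)/2 + C1*exp(-x) + C2*x*exp(-x)

Divide through by 2: y'' + 2y' + y = -5*cos(x).
Characteristic equation r² + 2r + 1 = 0 has discriminant (2)² - 4·(1) = 0, so r = -1 is a repeated root.
Hence y_h = (C1 + C2*x)*exp(-x).
Try y_p = A*cos(x) + B*sin(x). Substituting and equating the coefficients of cos(x) and sin(x) gives A = 0, B = -5/2, so y_p = -5*sin(x)/2.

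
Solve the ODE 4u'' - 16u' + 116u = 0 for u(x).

Divide through by 4: u'' - 4u' + 29u = 0.
Characteristic equation r² - 4r + 29 = 0 has discriminant (-4)² - 4·(29) = -100 < 0, so r = 2 ± 5i.
Hence u_h = C1*cos(5*x)*exp(2*x) + C2*exp(2*x)*sin(5*x).

u = C1*cos(5*x)*exp(2*x) + C2*exp(2*x)*sin(5*x)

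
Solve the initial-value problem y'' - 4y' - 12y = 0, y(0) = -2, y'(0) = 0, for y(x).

Characteristic equation r² - 4r - 12 = 0 factors as (r - 6)(r + 2) = 0, so r = 6, -2.
Hence y_h = C1*exp(6*x) + C2*exp(-2*x).
Apply the initial conditions: y(0) = C1 + C2 = -2 and y'(0) = -2*C2 + 6*C1 = 0. Solving gives C1 = -1/2, C2 = -3/2.

y = -3*exp(-2*x)/2 - exp(6*x)/2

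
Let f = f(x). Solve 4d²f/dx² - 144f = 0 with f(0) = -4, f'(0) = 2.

Divide through by 4: f'' - 36f = 0.
Characteristic equation r² - 36 = 0 factors as (r + 6)(r - 6) = 0, so r = -6, 6.
Hence f_h = C1*exp(-6*x) + C2*exp(6*x).
Apply the initial conditions: f(0) = C1 + C2 = -4 and f'(0) = -6*C1 + 6*C2 = 2. Solving gives C1 = -13/6, C2 = -11/6.

f = -13*exp(-6*x)/6 - 11*exp(6*x)/6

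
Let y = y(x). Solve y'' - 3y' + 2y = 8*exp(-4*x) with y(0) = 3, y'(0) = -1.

Characteristic equation r² - 3r + 2 = 0 factors as (r - 1)(r - 2) = 0, so r = 1, 2.
Hence y_h = C1*exp(x) + C2*exp(2*x).
Try y_p = A*exp(-4*x). Substituting into the equation and dividing by exp(-4*x) gives A = 4/15, so y_p = 4*exp(-4*x)/15.
General solution: y = 4*exp(-4*x)/15 + C1*exp(x) + C2*exp(2*x).
Apply the initial conditions: y(0) = 4/15 + C1 + C2 = 3 and y'(0) = -16/15 + C1 + 2*C2 = -1. Solving gives C1 = 27/5, C2 = -8/3.

y = -8*exp(2*x)/3 + 4*exp(-4*x)/15 + 27*exp(x)/5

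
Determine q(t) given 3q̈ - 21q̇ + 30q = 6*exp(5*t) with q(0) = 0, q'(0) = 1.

Divide through by 3: q'' - 7q' + 10q = 2*exp(5*t).
Characteristic equation r² - 7r + 10 = 0 factors as (r - 2)(r - 5) = 0, so r = 2, 5.
Hence q_h = C1*exp(2*t) + C2*exp(5*t).
Since exp(5*t) solves the homogeneous equation (r = 5 is a root of multiplicity 1), multiply the trial by t. Try q_p = A*t*exp(5*t). Substituting into the equation and dividing by exp(5*t) gives A = 2/3, so q_p = 2*t*exp(5*t)/3.
General solution: q = C1*exp(2*t) + C2*exp(5*t) + 2*t*exp(5*t)/3.
Apply the initial conditions: q(0) = C1 + C2 = 0 and q'(0) = 2/3 + 2*C1 + 5*C2 = 1. Solving gives C1 = -1/9, C2 = 1/9.

q = -exp(2*t)/9 + exp(5*t)/9 + 2*t*exp(5*t)/3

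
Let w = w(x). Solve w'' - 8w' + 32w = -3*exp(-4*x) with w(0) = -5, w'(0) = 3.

w = -3*exp(-4*x)/80 - 397*cos(4*x)*exp(4*x)/80 + 227*exp(4*x)*sin(4*x)/40

Characteristic equation r² - 8r + 32 = 0 has discriminant (-8)² - 4·(32) = -64 < 0, so r = 4 ± 4i.
Hence w_h = C1*cos(4*x)*exp(4*x) + C2*exp(4*x)*sin(4*x).
Try w_p = A*exp(-4*x). Substituting into the equation and dividing by exp(-4*x) gives A = -3/80, so w_p = -3*exp(-4*x)/80.
General solution: w = -3*exp(-4*x)/80 + C1*cos(4*x)*exp(4*x) + C2*exp(4*x)*sin(4*x).
Apply the initial conditions: w(0) = -3/80 + C1 = -5 and w'(0) = 3/20 + 4*C1 + 4*C2 = 3. Solving gives C1 = -397/80, C2 = 227/40.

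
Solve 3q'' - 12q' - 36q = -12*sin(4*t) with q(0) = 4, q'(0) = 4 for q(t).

Divide through by 3: q'' - 4q' - 12q = -4*sin(4*t).
Characteristic equation r² - 4r - 12 = 0 factors as (r - 6)(r + 2) = 0, so r = 6, -2.
Hence q_h = C1*exp(6*t) + C2*exp(-2*t).
Try q_p = A*cos(4*t) + B*sin(4*t). Substituting and equating the coefficients of cos(4t) and sin(4t) gives A = -4/65, B = 7/65, so q_p = -4*cos(4*t)/65 + 7*sin(4*t)/65.
General solution: q = -4*cos(4*t)/65 + 7*sin(4*t)/65 + C1*exp(6*t) + C2*exp(-2*t).
Apply the initial conditions: q(0) = -4/65 + C1 + C2 = 4 and q'(0) = 28/65 - 2*C2 + 6*C1 = 4. Solving gives C1 = 19/13, C2 = 13/5.

q = -4*cos(4*t)/65 + 7*sin(4*t)/65 + 13*exp(-2*t)/5 + 19*exp(6*t)/13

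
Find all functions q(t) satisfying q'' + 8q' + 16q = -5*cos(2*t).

q = -3*cos(2*t)/20 - sin(2*t)/5 + C1*exp(-4*t) + C2*t*exp(-4*t)

Characteristic equation r² + 8r + 16 = 0 has discriminant (8)² - 4·(16) = 0, so r = -4 is a repeated root.
Hence q_h = (C1 + C2*t)*exp(-4*t).
Try q_p = A*cos(2*t) + B*sin(2*t). Substituting and equating the coefficients of cos(2t) and sin(2t) gives A = -3/20, B = -1/5, so q_p = -3*cos(2*t)/20 - sin(2*t)/5.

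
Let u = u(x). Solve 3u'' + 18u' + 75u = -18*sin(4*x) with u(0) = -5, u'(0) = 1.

Divide through by 3: u'' + 6u' + 25u = -6*sin(4*x).
Characteristic equation r² + 6r + 25 = 0 has discriminant (6)² - 4·(25) = -64 < 0, so r = -3 ± 4i.
Hence u_h = C1*cos(4*x)*exp(-3*x) + C2*exp(-3*x)*sin(4*x).
Try u_p = A*cos(4*x) + B*sin(4*x). Substituting and equating the coefficients of cos(4x) and sin(4x) gives A = 16/73, B = -6/73, so u_p = -6*sin(4*x)/73 + 16*cos(4*x)/73.
General solution: u = -6*sin(4*x)/73 + 16*cos(4*x)/73 + C1*cos(4*x)*exp(-3*x) + C2*exp(-3*x)*sin(4*x).
Apply the initial conditions: u(0) = 16/73 + C1 = -5 and u'(0) = -24/73 - 3*C1 + 4*C2 = 1. Solving gives C1 = -381/73, C2 = -523/146.

u = -6*sin(4*x)/73 + 16*cos(4*x)/73 - 523*exp(-3*x)*sin(4*x)/146 - 381*cos(4*x)*exp(-3*x)/73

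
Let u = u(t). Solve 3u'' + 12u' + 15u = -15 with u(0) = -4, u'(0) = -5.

Divide through by 3: u'' + 4u' + 5u = -5.
Characteristic equation r² + 4r + 5 = 0 has discriminant (4)² - 4·(5) = -4 < 0, so r = -2 ± i.
Hence u_h = C1*cos(t)*exp(-2*t) + C2*exp(-2*t)*sin(t).
For the particular solution try u_p = A0. Substituting and matching coefficients of each power of t gives A0 = -1, so u_p = -1.
General solution: u = -1 + C1*cos(t)*exp(-2*t) + C2*exp(-2*t)*sin(t).
Apply the initial conditions: u(0) = -1 + C1 = -4 and u'(0) = C2 - 2*C1 = -5. Solving gives C1 = -3, C2 = -11.

u = -1 - 11*exp(-2*t)*sin(t) - 3*cos(t)*exp(-2*t)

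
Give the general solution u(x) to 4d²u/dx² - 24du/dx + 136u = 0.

u = C1*cos(5*x)*exp(3*x) + C2*exp(3*x)*sin(5*x)

Divide through by 4: u'' - 6u' + 34u = 0.
Characteristic equation r² - 6r + 34 = 0 has discriminant (-6)² - 4·(34) = -100 < 0, so r = 3 ± 5i.
Hence u_h = C1*cos(5*x)*exp(3*x) + C2*exp(3*x)*sin(5*x).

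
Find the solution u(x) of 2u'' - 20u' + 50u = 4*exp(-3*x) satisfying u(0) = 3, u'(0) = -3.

Divide through by 2: u'' - 10u' + 25u = 2*exp(-3*x).
Characteristic equation r² - 10r + 25 = 0 has discriminant (-10)² - 4·(25) = 0, so r = 5 is a repeated root.
Hence u_h = (C1 + C2*x)*exp(5*x).
Try u_p = A*exp(-3*x). Substituting into the equation and dividing by exp(-3*x) gives A = 1/32, so u_p = exp(-3*x)/32.
General solution: u = exp(-3*x)/32 + C1*exp(5*x) + C2*x*exp(5*x).
Apply the initial conditions: u(0) = 1/32 + C1 = 3 and u'(0) = -3/32 + C2 + 5*C1 = -3. Solving gives C1 = 95/32, C2 = -71/4.

u = exp(-3*x)/32 + 95*exp(5*x)/32 - 71*x*exp(5*x)/4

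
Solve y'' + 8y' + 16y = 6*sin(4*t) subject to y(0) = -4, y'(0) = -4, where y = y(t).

y = -61*exp(-4*t)/16 - 3*cos(4*t)/16 - 77*t*exp(-4*t)/4

Characteristic equation r² + 8r + 16 = 0 has discriminant (8)² - 4·(16) = 0, so r = -4 is a repeated root.
Hence y_h = (C1 + C2*t)*exp(-4*t).
Try y_p = A*cos(4*t) + B*sin(4*t). Substituting and equating the coefficients of cos(4t) and sin(4t) gives A = -3/16, B = 0, so y_p = -3*cos(4*t)/16.
General solution: y = -3*cos(4*t)/16 + C1*exp(-4*t) + C2*t*exp(-4*t).
Apply the initial conditions: y(0) = -3/16 + C1 = -4 and y'(0) = C2 - 4*C1 = -4. Solving gives C1 = -61/16, C2 = -77/4.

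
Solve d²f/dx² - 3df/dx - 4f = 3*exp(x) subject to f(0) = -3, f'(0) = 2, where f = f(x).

f = -5*exp(-x)/2 - exp(x)/2

Characteristic equation r² - 3r - 4 = 0 factors as (r + 1)(r - 4) = 0, so r = -1, 4.
Hence f_h = C1*exp(-x) + C2*exp(4*x).
Try f_p = A*exp(x). Substituting into the equation and dividing by exp(x) gives A = -1/2, so f_p = -exp(x)/2.
General solution: f = -exp(x)/2 + C1*exp(-x) + C2*exp(4*x).
Apply the initial conditions: f(0) = -1/2 + C1 + C2 = -3 and f'(0) = -1/2 - C1 + 4*C2 = 2. Solving gives C1 = -5/2, C2 = 0.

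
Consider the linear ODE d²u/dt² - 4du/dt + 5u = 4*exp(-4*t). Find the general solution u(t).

u = 4*exp(-4*t)/37 + C1*cos(t)*exp(2*t) + C2*exp(2*t)*sin(t)

Characteristic equation r² - 4r + 5 = 0 has discriminant (-4)² - 4·(5) = -4 < 0, so r = 2 ± i.
Hence u_h = C1*cos(t)*exp(2*t) + C2*exp(2*t)*sin(t).
Try u_p = A*exp(-4*t). Substituting into the equation and dividing by exp(-4*t) gives A = 4/37, so u_p = 4*exp(-4*t)/37.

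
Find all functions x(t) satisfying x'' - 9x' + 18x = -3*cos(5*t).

x = 21*cos(5*t)/2074 + 135*sin(5*t)/2074 + C1*exp(3*t) + C2*exp(6*t)

Characteristic equation r² - 9r + 18 = 0 factors as (r - 3)(r - 6) = 0, so r = 3, 6.
Hence x_h = C1*exp(3*t) + C2*exp(6*t).
Try x_p = A*cos(5*t) + B*sin(5*t). Substituting and equating the coefficients of cos(5t) and sin(5t) gives A = 21/2074, B = 135/2074, so x_p = 21*cos(5*t)/2074 + 135*sin(5*t)/2074.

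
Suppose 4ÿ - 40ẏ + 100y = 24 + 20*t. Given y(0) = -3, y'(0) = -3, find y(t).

Divide through by 4: y'' - 10y' + 25y = 6 + 5*t.
Characteristic equation r² - 10r + 25 = 0 has discriminant (-10)² - 4·(25) = 0, so r = 5 is a repeated root.
Hence y_h = (C1 + C2*t)*exp(5*t).
For the particular solution try y_p = A0 + A1*t. Substituting and matching coefficients of each power of t gives A0 = 8/25, A1 = 1/5, so y_p = 8/25 + t/5.
General solution: y = 8/25 + t/5 + C1*exp(5*t) + C2*t*exp(5*t).
Apply the initial conditions: y(0) = 8/25 + C1 = -3 and y'(0) = 1/5 + C2 + 5*C1 = -3. Solving gives C1 = -83/25, C2 = 67/5.

y = 8/25 - 83*exp(5*t)/25 + t/5 + 67*t*exp(5*t)/5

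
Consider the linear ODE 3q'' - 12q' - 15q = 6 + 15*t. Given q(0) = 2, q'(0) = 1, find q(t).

Divide through by 3: q'' - 4q' - 5q = 2 + 5*t.
Characteristic equation r² - 4r - 5 = 0 factors as (r - 5)(r + 1) = 0, so r = 5, -1.
Hence q_h = C1*exp(5*t) + C2*exp(-t).
For the particular solution try q_p = A0 + A1*t. Substituting and matching coefficients of each power of t gives A0 = 2/5, A1 = -1, so q_p = 2/5 - t.
General solution: q = 2/5 - t + C1*exp(5*t) + C2*exp(-t).
Apply the initial conditions: q(0) = 2/5 + C1 + C2 = 2 and q'(0) = -1 - C2 + 5*C1 = 1. Solving gives C1 = 3/5, C2 = 1.

q = 2/5 - t + 3*exp(5*t)/5 + exp(-t)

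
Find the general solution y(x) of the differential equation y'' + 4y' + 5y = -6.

y = -6/5 + C1*cos(x)*exp(-2*x) + C2*exp(-2*x)*sin(x)

Characteristic equation r² + 4r + 5 = 0 has discriminant (4)² - 4·(5) = -4 < 0, so r = -2 ± i.
Hence y_h = C1*cos(x)*exp(-2*x) + C2*exp(-2*x)*sin(x).
For the particular solution try y_p = A0. Substituting and matching coefficients of each power of x gives A0 = -6/5, so y_p = -6/5.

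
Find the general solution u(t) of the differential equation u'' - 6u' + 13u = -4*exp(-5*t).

u = -exp(-5*t)/17 + C1*cos(2*t)*exp(3*t) + C2*exp(3*t)*sin(2*t)

Characteristic equation r² - 6r + 13 = 0 has discriminant (-6)² - 4·(13) = -16 < 0, so r = 3 ± 2i.
Hence u_h = C1*cos(2*t)*exp(3*t) + C2*exp(3*t)*sin(2*t).
Try u_p = A*exp(-5*t). Substituting into the equation and dividing by exp(-5*t) gives A = -1/17, so u_p = -exp(-5*t)/17.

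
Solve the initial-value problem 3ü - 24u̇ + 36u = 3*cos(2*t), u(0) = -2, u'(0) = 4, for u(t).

Divide through by 3: u'' - 8u' + 12u = cos(2*t).
Characteristic equation r² - 8r + 12 = 0 factors as (r - 6)(r - 2) = 0, so r = 6, 2.
Hence u_h = C1*exp(6*t) + C2*exp(2*t).
Try u_p = A*cos(2*t) + B*sin(2*t). Substituting and equating the coefficients of cos(2t) and sin(2t) gives A = 1/40, B = -1/20, so u_p = -sin(2*t)/20 + cos(2*t)/40.
General solution: u = -sin(2*t)/20 + cos(2*t)/40 + C1*exp(6*t) + C2*exp(2*t).
Apply the initial conditions: u(0) = 1/40 + C1 + C2 = -2 and u'(0) = -1/10 + 2*C2 + 6*C1 = 4. Solving gives C1 = 163/80, C2 = -65/16.

u = -65*exp(2*t)/16 - sin(2*t)/20 + cos(2*t)/40 + 163*exp(6*t)/80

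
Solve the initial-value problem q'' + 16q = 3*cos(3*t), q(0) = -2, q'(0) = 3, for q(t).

q = -17*cos(4*t)/7 + 3*sin(4*t)/4 + 3*cos(3*t)/7

Characteristic equation r² + 16 = 0 has discriminant (0)² - 4·(16) = -64 < 0, so r = ± 4i.
Hence q_h = C1*cos(4*t) + C2*sin(4*t).
Try q_p = A*cos(3*t) + B*sin(3*t). Substituting and equating the coefficients of cos(3t) and sin(3t) gives A = 3/7, B = 0, so q_p = 3*cos(3*t)/7.
General solution: q = 3*cos(3*t)/7 + C1*cos(4*t) + C2*sin(4*t).
Apply the initial conditions: q(0) = 3/7 + C1 = -2 and q'(0) = 4*C2 = 3. Solving gives C1 = -17/7, C2 = 3/4.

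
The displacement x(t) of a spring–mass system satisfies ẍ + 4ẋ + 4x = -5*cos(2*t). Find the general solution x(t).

Characteristic equation r² + 4r + 4 = 0 has discriminant (4)² - 4·(4) = 0, so r = -2 is a repeated root.
Hence x_h = (C1 + C2*t)*exp(-2*t).
Try x_p = A*cos(2*t) + B*sin(2*t). Substituting and equating the coefficients of cos(2t) and sin(2t) gives A = 0, B = -5/8, so x_p = -5*sin(2*t)/8.

x = -5*sin(2*t)/8 + C1*exp(-2*t) + C2*t*exp(-2*t)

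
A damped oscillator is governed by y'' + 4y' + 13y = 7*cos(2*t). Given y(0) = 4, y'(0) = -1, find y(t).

y = 56*sin(2*t)/145 + 63*cos(2*t)/145 + 259*exp(-2*t)*sin(3*t)/145 + 517*cos(3*t)*exp(-2*t)/145

Characteristic equation r² + 4r + 13 = 0 has discriminant (4)² - 4·(13) = -36 < 0, so r = -2 ± 3i.
Hence y_h = C1*cos(3*t)*exp(-2*t) + C2*exp(-2*t)*sin(3*t).
Try y_p = A*cos(2*t) + B*sin(2*t). Substituting and equating the coefficients of cos(2t) and sin(2t) gives A = 63/145, B = 56/145, so y_p = 56*sin(2*t)/145 + 63*cos(2*t)/145.
General solution: y = 56*sin(2*t)/145 + 63*cos(2*t)/145 + C1*cos(3*t)*exp(-2*t) + C2*exp(-2*t)*sin(3*t).
Apply the initial conditions: y(0) = 63/145 + C1 = 4 and y'(0) = 112/145 - 2*C1 + 3*C2 = -1. Solving gives C1 = 517/145, C2 = 259/145.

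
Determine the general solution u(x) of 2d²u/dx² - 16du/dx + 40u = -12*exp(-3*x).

Divide through by 2: u'' - 8u' + 20u = -6*exp(-3*x).
Characteristic equation r² - 8r + 20 = 0 has discriminant (-8)² - 4·(20) = -16 < 0, so r = 4 ± 2i.
Hence u_h = C1*cos(2*x)*exp(4*x) + C2*exp(4*x)*sin(2*x).
Try u_p = A*exp(-3*x). Substituting into the equation and dividing by exp(-3*x) gives A = -6/53, so u_p = -6*exp(-3*x)/53.

u = -6*exp(-3*x)/53 + C1*cos(2*x)*exp(4*x) + C2*exp(4*x)*sin(2*x)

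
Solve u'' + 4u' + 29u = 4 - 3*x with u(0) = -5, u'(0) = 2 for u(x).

Characteristic equation r² + 4r + 29 = 0 has discriminant (4)² - 4·(29) = -100 < 0, so r = -2 ± 5i.
Hence u_h = C1*cos(5*x)*exp(-2*x) + C2*exp(-2*x)*sin(5*x).
For the particular solution try u_p = A0 + A1*x. Substituting and matching coefficients of each power of x gives A0 = 128/841, A1 = -3/29, so u_p = 128/841 - 3*x/29.
General solution: u = 128/841 - 3*x/29 + C1*cos(5*x)*exp(-2*x) + C2*exp(-2*x)*sin(5*x).
Apply the initial conditions: u(0) = 128/841 + C1 = -5 and u'(0) = -3/29 - 2*C1 + 5*C2 = 2. Solving gives C1 = -4333/841, C2 = -6897/4205.

u = 128/841 - 3*x/29 - 6897*exp(-2*x)*sin(5*x)/4205 - 4333*cos(5*x)*exp(-2*x)/841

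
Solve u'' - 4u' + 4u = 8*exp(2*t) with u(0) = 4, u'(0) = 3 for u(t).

Characteristic equation r² - 4r + 4 = 0 has discriminant (-4)² - 4·(4) = 0, so r = 2 is a repeated root.
Hence u_h = (C1 + C2*t)*exp(2*t).
Since exp(2*t) solves the homogeneous equation (r = 2 is a root of multiplicity 2), multiply the trial by t^2. Try u_p = A*t^2*exp(2*t). Substituting into the equation and dividing by exp(2*t) gives A = 4, so u_p = 4*t^2*exp(2*t).
General solution: u = C1*exp(2*t) + 4*t^2*exp(2*t) + C2*t*exp(2*t).
Apply the initial conditions: u(0) = C1 = 4 and u'(0) = C2 + 2*C1 = 3. Solving gives C1 = 4, C2 = -5.

u = 4*exp(2*t) - 5*t*exp(2*t) + 4*t**2*exp(2*t)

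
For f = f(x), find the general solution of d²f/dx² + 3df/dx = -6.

Characteristic equation r² + 3r = 0 factors as (r + 3)r = 0, so r = -3, 0.
Hence f_h = C1*exp(-3*x) + C2.
Since 1 solves the homogeneous equation (r = 0 is a root of multiplicity 1), multiply the trial by x. Try f_p = A*x. Substituting into the equation and dividing by 1 gives A = -2, so f_p = -2*x.

f = C2 - 2*x + C1*exp(-3*x)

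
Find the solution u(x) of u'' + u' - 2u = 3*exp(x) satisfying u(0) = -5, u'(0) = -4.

Characteristic equation r² + r - 2 = 0 factors as (r + 2)(r - 1) = 0, so r = -2, 1.
Hence u_h = C1*exp(-2*x) + C2*exp(x).
Since exp(x) solves the homogeneous equation (r = 1 is a root of multiplicity 1), multiply the trial by x. Try u_p = A*x*exp(x). Substituting into the equation and dividing by exp(x) gives A = 1, so u_p = x*exp(x).
General solution: u = C1*exp(-2*x) + C2*exp(x) + x*exp(x).
Apply the initial conditions: u(0) = C1 + C2 = -5 and u'(0) = 1 + C2 - 2*C1 = -4. Solving gives C1 = 0, C2 = -5.

u = -5*exp(x) + x*exp(x)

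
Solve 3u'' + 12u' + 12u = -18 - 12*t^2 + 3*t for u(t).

u = -13/4 - t**2 + 9*t/4 + C1*exp(-2*t) + C2*t*exp(-2*t)

Divide through by 3: u'' + 4u' + 4u = -6 + t - 4*t^2.
Characteristic equation r² + 4r + 4 = 0 has discriminant (4)² - 4·(4) = 0, so r = -2 is a repeated root.
Hence u_h = (C1 + C2*t)*exp(-2*t).
For the particular solution try u_p = A0 + A1*t + A2*t^2. Substituting and matching coefficients of each power of t gives A0 = -13/4, A1 = 9/4, A2 = -1, so u_p = -13/4 - t^2 + 9*t/4.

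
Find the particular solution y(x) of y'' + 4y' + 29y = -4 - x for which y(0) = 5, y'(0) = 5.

Characteristic equation r² + 4r + 29 = 0 has discriminant (4)² - 4·(29) = -100 < 0, so r = -2 ± 5i.
Hence y_h = C1*cos(5*x)*exp(-2*x) + C2*exp(-2*x)*sin(5*x).
For the particular solution try y_p = A0 + A1*x. Substituting and matching coefficients of each power of x gives A0 = -112/841, A1 = -1/29, so y_p = -112/841 - x/29.
General solution: y = -112/841 - x/29 + C1*cos(5*x)*exp(-2*x) + C2*exp(-2*x)*sin(5*x).
Apply the initial conditions: y(0) = -112/841 + C1 = 5 and y'(0) = -1/29 - 2*C1 + 5*C2 = 5. Solving gives C1 = 4317/841, C2 = 12868/4205.

y = -112/841 - x/29 + 4317*cos(5*x)*exp(-2*x)/841 + 12868*exp(-2*x)*sin(5*x)/4205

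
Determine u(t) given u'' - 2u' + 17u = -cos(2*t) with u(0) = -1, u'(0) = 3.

u = -13*cos(2*t)/185 + 4*sin(2*t)/185 - 172*cos(4*t)*exp(t)/185 + 719*exp(t)*sin(4*t)/740

Characteristic equation r² - 2r + 17 = 0 has discriminant (-2)² - 4·(17) = -64 < 0, so r = 1 ± 4i.
Hence u_h = C1*cos(4*t)*exp(t) + C2*exp(t)*sin(4*t).
Try u_p = A*cos(2*t) + B*sin(2*t). Substituting and equating the coefficients of cos(2t) and sin(2t) gives A = -13/185, B = 4/185, so u_p = -13*cos(2*t)/185 + 4*sin(2*t)/185.
General solution: u = -13*cos(2*t)/185 + 4*sin(2*t)/185 + C1*cos(4*t)*exp(t) + C2*exp(t)*sin(4*t).
Apply the initial conditions: u(0) = -13/185 + C1 = -1 and u'(0) = 8/185 + C1 + 4*C2 = 3. Solving gives C1 = -172/185, C2 = 719/740.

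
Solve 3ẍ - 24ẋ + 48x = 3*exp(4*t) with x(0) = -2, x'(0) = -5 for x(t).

Divide through by 3: x'' - 8x' + 16x = exp(4*t).
Characteristic equation r² - 8r + 16 = 0 has discriminant (-8)² - 4·(16) = 0, so r = 4 is a repeated root.
Hence x_h = (C1 + C2*t)*exp(4*t).
Since exp(4*t) solves the homogeneous equation (r = 4 is a root of multiplicity 2), multiply the trial by t^2. Try x_p = A*t^2*exp(4*t). Substituting into the equation and dividing by exp(4*t) gives A = 1/2, so x_p = t^2*exp(4*t)/2.
General solution: x = C1*exp(4*t) + t^2*exp(4*t)/2 + C2*t*exp(4*t).
Apply the initial conditions: x(0) = C1 = -2 and x'(0) = C2 + 4*C1 = -5. Solving gives C1 = -2, C2 = 3.

x = -2*exp(4*t) + t**2*exp(4*t)/2 + 3*t*exp(4*t)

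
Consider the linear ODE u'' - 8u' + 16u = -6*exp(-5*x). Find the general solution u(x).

Characteristic equation r² - 8r + 16 = 0 has discriminant (-8)² - 4·(16) = 0, so r = 4 is a repeated root.
Hence u_h = (C1 + C2*x)*exp(4*x).
Try u_p = A*exp(-5*x). Substituting into the equation and dividing by exp(-5*x) gives A = -2/27, so u_p = -2*exp(-5*x)/27.

u = -2*exp(-5*x)/27 + C1*exp(4*x) + C2*x*exp(4*x)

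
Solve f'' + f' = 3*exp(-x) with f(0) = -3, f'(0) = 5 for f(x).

Characteristic equation r² + r = 0 factors as (r + 1)r = 0, so r = -1, 0.
Hence f_h = C1*exp(-x) + C2.
Since exp(-x) solves the homogeneous equation (r = -1 is a root of multiplicity 1), multiply the trial by x. Try f_p = A*x*exp(-x). Substituting into the equation and dividing by exp(-x) gives A = -3, so f_p = -3*x*exp(-x).
General solution: f = C2 + C1*exp(-x) - 3*x*exp(-x).
Apply the initial conditions: f(0) = C1 + C2 = -3 and f'(0) = -3 - C1 = 5. Solving gives C1 = -8, C2 = 5.

f = 5 - 8*exp(-x) - 3*x*exp(-x)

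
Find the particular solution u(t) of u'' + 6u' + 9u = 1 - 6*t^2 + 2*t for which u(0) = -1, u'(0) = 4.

Characteristic equation r² + 6r + 9 = 0 has discriminant (6)² - 4·(9) = 0, so r = -3 is a repeated root.
Hence u_h = (C1 + C2*t)*exp(-3*t).
For the particular solution try u_p = A0 + A1*t + A2*t^2. Substituting and matching coefficients of each power of t gives A0 = -13/27, A1 = 10/9, A2 = -2/3, so u_p = -13/27 - 2*t^2/3 + 10*t/9.
General solution: u = -13/27 - 2*t^2/3 + 10*t/9 + C1*exp(-3*t) + C2*t*exp(-3*t).
Apply the initial conditions: u(0) = -13/27 + C1 = -1 and u'(0) = 10/9 + C2 - 3*C1 = 4. Solving gives C1 = -14/27, C2 = 4/3.

u = -13/27 - 14*exp(-3*t)/27 - 2*t**2/3 + 10*t/9 + 4*t*exp(-3*t)/3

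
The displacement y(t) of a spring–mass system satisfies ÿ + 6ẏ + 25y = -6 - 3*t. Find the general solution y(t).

y = -132/625 - 3*t/25 + C1*cos(4*t)*exp(-3*t) + C2*exp(-3*t)*sin(4*t)

Characteristic equation r² + 6r + 25 = 0 has discriminant (6)² - 4·(25) = -64 < 0, so r = -3 ± 4i.
Hence y_h = C1*cos(4*t)*exp(-3*t) + C2*exp(-3*t)*sin(4*t).
For the particular solution try y_p = A0 + A1*t. Substituting and matching coefficients of each power of t gives A0 = -132/625, A1 = -3/25, so y_p = -132/625 - 3*t/25.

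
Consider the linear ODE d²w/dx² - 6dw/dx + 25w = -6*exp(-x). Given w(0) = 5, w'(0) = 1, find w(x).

w = -3*exp(-x)/16 - 59*exp(3*x)*sin(4*x)/16 + 83*cos(4*x)*exp(3*x)/16

Characteristic equation r² - 6r + 25 = 0 has discriminant (-6)² - 4·(25) = -64 < 0, so r = 3 ± 4i.
Hence w_h = C1*cos(4*x)*exp(3*x) + C2*exp(3*x)*sin(4*x).
Try w_p = A*exp(-x). Substituting into the equation and dividing by exp(-x) gives A = -3/16, so w_p = -3*exp(-x)/16.
General solution: w = -3*exp(-x)/16 + C1*cos(4*x)*exp(3*x) + C2*exp(3*x)*sin(4*x).
Apply the initial conditions: w(0) = -3/16 + C1 = 5 and w'(0) = 3/16 + 3*C1 + 4*C2 = 1. Solving gives C1 = 83/16, C2 = -59/16.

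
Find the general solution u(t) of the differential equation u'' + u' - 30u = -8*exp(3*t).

u = 4*exp(3*t)/9 + C1*exp(5*t) + C2*exp(-6*t)

Characteristic equation r² + r - 30 = 0 factors as (r - 5)(r + 6) = 0, so r = 5, -6.
Hence u_h = C1*exp(5*t) + C2*exp(-6*t).
Try u_p = A*exp(3*t). Substituting into the equation and dividing by exp(3*t) gives A = 4/9, so u_p = 4*exp(3*t)/9.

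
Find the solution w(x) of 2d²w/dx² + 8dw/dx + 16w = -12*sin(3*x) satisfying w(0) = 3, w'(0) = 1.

w = 6*sin(3*x)/145 + 72*cos(3*x)/145 + 363*cos(2*x)*exp(-2*x)/145 + 853*exp(-2*x)*sin(2*x)/290

Divide through by 2: w'' + 4w' + 8w = -6*sin(3*x).
Characteristic equation r² + 4r + 8 = 0 has discriminant (4)² - 4·(8) = -16 < 0, so r = -2 ± 2i.
Hence w_h = C1*cos(2*x)*exp(-2*x) + C2*exp(-2*x)*sin(2*x).
Try w_p = A*cos(3*x) + B*sin(3*x). Substituting and equating the coefficients of cos(3x) and sin(3x) gives A = 72/145, B = 6/145, so w_p = 6*sin(3*x)/145 + 72*cos(3*x)/145.
General solution: w = 6*sin(3*x)/145 + 72*cos(3*x)/145 + C1*cos(2*x)*exp(-2*x) + C2*exp(-2*x)*sin(2*x).
Apply the initial conditions: w(0) = 72/145 + C1 = 3 and w'(0) = 18/145 - 2*C1 + 2*C2 = 1. Solving gives C1 = 363/145, C2 = 853/290.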